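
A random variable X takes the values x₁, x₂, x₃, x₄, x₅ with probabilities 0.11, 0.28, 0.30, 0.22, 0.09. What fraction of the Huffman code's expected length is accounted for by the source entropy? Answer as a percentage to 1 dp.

99.0%

Entropy H = −Σ p log₂ p ≈ 2.1788 bits.
Huffman merges: 9/100+11/100→1/5; 1/5+11/50→21/50; 7/25+3/10→29/50; 21/50+29/50→1. L = 11/5 ≈ 2.2000.
Efficiency = H/L = 2.1788/2.2000 = 99.0%.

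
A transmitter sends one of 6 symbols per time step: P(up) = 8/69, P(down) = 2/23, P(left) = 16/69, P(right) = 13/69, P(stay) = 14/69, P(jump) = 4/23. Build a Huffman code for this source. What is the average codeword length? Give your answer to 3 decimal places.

2.565 bits/symbol

Repeatedly combine the two least-probable nodes; the expected code length is the sum of the merged weights.
merge 2/23 + 8/69 → 14/69
merge 4/23 + 13/69 → 25/69
merge 14/69 + 14/69 → 28/69
merge 16/69 + 25/69 → 41/69
merge 28/69 + 41/69 → 1
L = 14/69 + 25/69 + 28/69 + 41/69 + 1 = 59/23 ≈ 2.565 bits/symbol.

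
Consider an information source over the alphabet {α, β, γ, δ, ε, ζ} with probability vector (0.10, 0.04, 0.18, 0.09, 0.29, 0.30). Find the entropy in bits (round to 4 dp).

H = −Σ pᵢ log₂ pᵢ.
−0.10·log₂(0.10) = 0.3322
−0.04·log₂(0.04) = 0.1858
−0.18·log₂(0.18) = 0.4453
−0.09·log₂(0.09) = 0.3127
−0.29·log₂(0.29) = 0.5179
−0.30·log₂(0.30) = 0.5211
Sum ≈ 2.3149 → 2.3149 bits.

2.3149 bits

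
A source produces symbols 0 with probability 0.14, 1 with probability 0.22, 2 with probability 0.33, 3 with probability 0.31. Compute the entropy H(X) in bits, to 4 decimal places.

1.9293 bits

H = −Σ pᵢ log₂ pᵢ.
−0.14·log₂(0.14) = 0.3971
−0.22·log₂(0.22) = 0.4806
−0.33·log₂(0.33) = 0.5278
−0.31·log₂(0.31) = 0.5238
Sum ≈ 1.9293 → 1.9293 bits.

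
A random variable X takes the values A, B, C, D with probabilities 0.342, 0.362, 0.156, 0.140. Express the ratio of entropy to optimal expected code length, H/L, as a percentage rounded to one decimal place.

97.0%

Entropy H = −Σ p log₂ p ≈ 1.8753 bits.
Huffman merges: 7/50+39/250→37/125; 37/125+171/500→319/500; 181/500+319/500→1. L = 967/500 ≈ 1.9340.
Efficiency = H/L = 1.8753/1.9340 = 97.0%.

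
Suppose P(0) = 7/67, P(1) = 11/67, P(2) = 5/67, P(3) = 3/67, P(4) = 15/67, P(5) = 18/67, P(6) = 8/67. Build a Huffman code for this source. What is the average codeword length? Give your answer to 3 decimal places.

Repeatedly combine the two least-probable nodes; the expected code length is the sum of the merged weights.
merge 3/67 + 5/67 → 8/67
merge 7/67 + 8/67 → 15/67
merge 8/67 + 11/67 → 19/67
merge 15/67 + 15/67 → 30/67
merge 18/67 + 19/67 → 37/67
merge 30/67 + 37/67 → 1
L = 8/67 + 15/67 + 19/67 + 30/67 + 37/67 + 1 = 176/67 ≈ 2.627 bits/symbol.

2.627 bits/symbol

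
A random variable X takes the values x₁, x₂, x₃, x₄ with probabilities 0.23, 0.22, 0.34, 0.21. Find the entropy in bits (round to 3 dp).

1.970 bits

H = −Σ pᵢ log₂ pᵢ.
−0.23·log₂(0.23) = 0.4877
−0.22·log₂(0.22) = 0.4806
−0.34·log₂(0.34) = 0.5292
−0.21·log₂(0.21) = 0.4728
Sum ≈ 1.9702 → 1.970 bits.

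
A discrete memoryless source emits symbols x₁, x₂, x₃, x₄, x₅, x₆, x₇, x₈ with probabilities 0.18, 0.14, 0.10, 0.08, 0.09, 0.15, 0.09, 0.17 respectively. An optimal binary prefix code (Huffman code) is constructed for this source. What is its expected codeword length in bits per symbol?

Repeatedly combine the two least-probable nodes; the expected code length is the sum of the merged weights.
merge 2/25 + 9/100 → 17/100
merge 9/100 + 1/10 → 19/100
merge 7/50 + 3/20 → 29/100
merge 17/100 + 17/100 → 17/50
merge 9/50 + 19/100 → 37/100
merge 29/100 + 17/50 → 63/100
merge 37/100 + 63/100 → 1
L = 17/100 + 19/100 + 29/100 + 17/50 + 37/100 + 63/100 + 1 = 299/100 = 2.99 bits/symbol.

2.99 bits/symbol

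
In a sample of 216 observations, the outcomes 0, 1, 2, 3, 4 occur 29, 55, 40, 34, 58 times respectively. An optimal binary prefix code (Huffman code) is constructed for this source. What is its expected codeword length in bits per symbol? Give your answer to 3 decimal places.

2.292 bits/symbol

Probabilities are the counts divided by 216.
Repeatedly combine the two least-probable nodes; the expected code length is the sum of the merged weights.
merge 29/216 + 17/108 → 7/24
merge 5/27 + 55/216 → 95/216
merge 29/108 + 7/24 → 121/216
merge 95/216 + 121/216 → 1
L = 7/24 + 95/216 + 121/216 + 1 = 55/24 ≈ 2.292 bits/symbol.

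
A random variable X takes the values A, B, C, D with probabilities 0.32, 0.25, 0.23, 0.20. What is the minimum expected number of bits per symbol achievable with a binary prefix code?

2 bits/symbol

Repeatedly combine the two least-probable nodes; the expected code length is the sum of the merged weights.
merge 1/5 + 23/100 → 43/100
merge 1/4 + 8/25 → 57/100
merge 43/100 + 57/100 → 1
L = 43/100 + 57/100 + 1 = 2 bits/symbol.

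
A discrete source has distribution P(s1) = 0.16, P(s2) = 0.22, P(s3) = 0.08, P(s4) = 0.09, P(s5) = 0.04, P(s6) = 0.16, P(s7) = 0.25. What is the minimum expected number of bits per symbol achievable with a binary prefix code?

2.65 bits/symbol

Repeatedly combine the two least-probable nodes; the expected code length is the sum of the merged weights.
merge 1/25 + 2/25 → 3/25
merge 9/100 + 3/25 → 21/100
merge 4/25 + 4/25 → 8/25
merge 21/100 + 11/50 → 43/100
merge 1/4 + 8/25 → 57/100
merge 43/100 + 57/100 → 1
L = 3/25 + 21/100 + 8/25 + 43/100 + 57/100 + 1 = 53/20 = 2.65 bits/symbol.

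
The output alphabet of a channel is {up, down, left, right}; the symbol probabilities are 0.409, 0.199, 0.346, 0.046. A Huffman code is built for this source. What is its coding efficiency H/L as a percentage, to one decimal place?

94.0%

Entropy H = −Σ p log₂ p ≈ 1.7252 bits.
Huffman merges: 23/500+199/1000→49/200; 49/200+173/500→591/1000; 409/1000+591/1000→1. L = 459/250 ≈ 1.8360.
Efficiency = H/L = 1.7252/1.8360 = 94.0%.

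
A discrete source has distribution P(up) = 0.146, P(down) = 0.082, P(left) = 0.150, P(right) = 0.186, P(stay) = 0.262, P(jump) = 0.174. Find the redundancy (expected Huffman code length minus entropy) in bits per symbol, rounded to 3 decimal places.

Entropy H = −Σ p log₂ p ≈ 2.5083 bits.
Huffman merges: 41/500+73/500→57/250; 3/20+87/500→81/250; 93/500+57/250→207/500; 131/500+81/250→293/500; 207/500+293/500→1. L = 319/125 ≈ 2.5520.
L − H = 2.5520 − 2.5083 = 0.044 bits.

0.044 bits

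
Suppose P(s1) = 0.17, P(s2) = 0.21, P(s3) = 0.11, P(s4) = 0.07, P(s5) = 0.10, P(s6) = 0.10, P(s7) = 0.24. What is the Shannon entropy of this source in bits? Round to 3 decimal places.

H = −Σ pᵢ log₂ pᵢ.
−0.17·log₂(0.17) = 0.4346
−0.21·log₂(0.21) = 0.4728
−0.11·log₂(0.11) = 0.3503
−0.07·log₂(0.07) = 0.2686
−0.10·log₂(0.10) = 0.3322
−0.10·log₂(0.10) = 0.3322
−0.24·log₂(0.24) = 0.4941
Sum ≈ 2.6848 → 2.685 bits.

2.685 bits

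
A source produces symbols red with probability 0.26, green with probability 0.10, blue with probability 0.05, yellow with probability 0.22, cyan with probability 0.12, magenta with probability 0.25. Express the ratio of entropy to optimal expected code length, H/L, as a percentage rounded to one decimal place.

Entropy H = −Σ p log₂ p ≈ 2.4012 bits.
Huffman merges: 1/20+1/10→3/20; 3/25+3/20→27/100; 11/50+1/4→47/100; 13/50+27/100→53/100; 47/100+53/100→1. L = 121/50 ≈ 2.4200.
Efficiency = H/L = 2.4012/2.4200 = 99.2%.

99.2%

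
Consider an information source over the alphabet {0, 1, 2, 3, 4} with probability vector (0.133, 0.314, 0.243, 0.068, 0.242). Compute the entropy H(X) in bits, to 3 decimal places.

2.167 bits

H = −Σ pᵢ log₂ pᵢ.
−0.133·log₂(0.133) = 0.3871
−0.314·log₂(0.314) = 0.5247
−0.243·log₂(0.243) = 0.4960
−0.068·log₂(0.068) = 0.2637
−0.242·log₂(0.242) = 0.4954
Sum ≈ 2.1669 → 2.167 bits.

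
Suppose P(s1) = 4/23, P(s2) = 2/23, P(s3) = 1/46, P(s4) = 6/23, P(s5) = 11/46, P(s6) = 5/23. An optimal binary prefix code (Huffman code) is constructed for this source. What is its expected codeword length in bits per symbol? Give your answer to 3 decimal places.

Repeatedly combine the two least-probable nodes; the expected code length is the sum of the merged weights.
merge 1/46 + 2/23 → 5/46
merge 5/46 + 4/23 → 13/46
merge 5/23 + 11/46 → 21/46
merge 6/23 + 13/46 → 25/46
merge 21/46 + 25/46 → 1
L = 5/46 + 13/46 + 21/46 + 25/46 + 1 = 55/23 ≈ 2.391 bits/symbol.

2.391 bits/symbol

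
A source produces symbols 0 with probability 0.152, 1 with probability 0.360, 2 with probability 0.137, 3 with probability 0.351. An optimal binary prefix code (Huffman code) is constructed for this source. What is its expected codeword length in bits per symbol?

Repeatedly combine the two least-probable nodes; the expected code length is the sum of the merged weights.
merge 137/1000 + 19/125 → 289/1000
merge 289/1000 + 351/1000 → 16/25
merge 9/25 + 16/25 → 1
L = 289/1000 + 16/25 + 1 = 1929/1000 = 1.929 bits/symbol.

1.929 bits/symbol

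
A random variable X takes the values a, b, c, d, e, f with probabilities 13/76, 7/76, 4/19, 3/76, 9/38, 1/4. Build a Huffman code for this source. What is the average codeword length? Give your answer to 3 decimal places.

Repeatedly combine the two least-probable nodes; the expected code length is the sum of the merged weights.
merge 3/76 + 7/76 → 5/38
merge 5/38 + 13/76 → 23/76
merge 4/19 + 9/38 → 17/38
merge 1/4 + 23/76 → 21/38
merge 17/38 + 21/38 → 1
L = 5/38 + 23/76 + 17/38 + 21/38 + 1 = 185/76 ≈ 2.434 bits/symbol.

2.434 bits/symbol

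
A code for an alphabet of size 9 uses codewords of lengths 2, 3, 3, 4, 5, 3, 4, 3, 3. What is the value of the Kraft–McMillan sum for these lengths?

With common denominator 2^5 = 32: Σ 2^(−ℓᵢ) = 8/32 + 4/32 + 4/32 + 2/32 + 1/32 + 4/32 + 2/32 + 4/32 + 4/32 = 33/32 = 1.03125.

1.03125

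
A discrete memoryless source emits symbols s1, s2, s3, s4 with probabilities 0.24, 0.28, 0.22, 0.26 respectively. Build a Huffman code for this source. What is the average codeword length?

Repeatedly combine the two least-probable nodes; the expected code length is the sum of the merged weights.
merge 11/50 + 6/25 → 23/50
merge 13/50 + 7/25 → 27/50
merge 23/50 + 27/50 → 1
L = 23/50 + 27/50 + 1 = 2 bits/symbol.

2 bits/symbol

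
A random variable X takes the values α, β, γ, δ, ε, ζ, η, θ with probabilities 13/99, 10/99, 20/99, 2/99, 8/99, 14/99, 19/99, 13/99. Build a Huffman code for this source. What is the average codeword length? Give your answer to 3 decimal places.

Repeatedly combine the two least-probable nodes; the expected code length is the sum of the merged weights.
merge 2/99 + 8/99 → 10/99
merge 10/99 + 10/99 → 20/99
merge 13/99 + 13/99 → 26/99
merge 14/99 + 19/99 → 1/3
merge 20/99 + 20/99 → 40/99
merge 26/99 + 1/3 → 59/99
merge 40/99 + 59/99 → 1
L = 10/99 + 20/99 + 26/99 + 1/3 + 40/99 + 59/99 + 1 = 287/99 ≈ 2.899 bits/symbol.

2.899 bits/symbol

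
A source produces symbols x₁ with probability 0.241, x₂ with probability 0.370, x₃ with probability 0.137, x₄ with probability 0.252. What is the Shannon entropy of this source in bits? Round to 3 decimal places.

H = −Σ pᵢ log₂ pᵢ.
−0.241·log₂(0.241) = 0.4947
−0.370·log₂(0.370) = 0.5307
−0.137·log₂(0.137) = 0.3929
−0.252·log₂(0.252) = 0.5011
Sum ≈ 1.9195 → 1.919 bits.

1.919 bits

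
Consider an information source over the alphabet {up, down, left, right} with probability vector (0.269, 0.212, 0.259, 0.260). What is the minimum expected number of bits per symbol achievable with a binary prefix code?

Repeatedly combine the two least-probable nodes; the expected code length is the sum of the merged weights.
merge 53/250 + 259/1000 → 471/1000
merge 13/50 + 269/1000 → 529/1000
merge 471/1000 + 529/1000 → 1
L = 471/1000 + 529/1000 + 1 = 2 bits/symbol.

2 bits/symbol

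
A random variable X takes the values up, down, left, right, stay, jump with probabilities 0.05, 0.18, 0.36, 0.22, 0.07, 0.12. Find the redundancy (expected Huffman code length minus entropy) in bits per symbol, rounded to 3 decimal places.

Entropy H = −Σ p log₂ p ≈ 2.3082 bits.
Huffman merges: 1/20+7/100→3/25; 3/25+3/25→6/25; 9/50+11/50→2/5; 6/25+9/25→3/5; 2/5+3/5→1. L = 59/25 ≈ 2.3600.
L − H = 2.3600 − 2.3082 = 0.052 bits.

0.052 bits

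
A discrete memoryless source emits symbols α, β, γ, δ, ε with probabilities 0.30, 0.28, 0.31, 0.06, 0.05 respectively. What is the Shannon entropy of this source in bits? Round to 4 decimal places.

2.0187 bits

H = −Σ pᵢ log₂ pᵢ.
−0.30·log₂(0.30) = 0.5211
−0.28·log₂(0.28) = 0.5142
−0.31·log₂(0.31) = 0.5238
−0.06·log₂(0.06) = 0.2435
−0.05·log₂(0.05) = 0.2161
Sum ≈ 2.0187 → 2.0187 bits.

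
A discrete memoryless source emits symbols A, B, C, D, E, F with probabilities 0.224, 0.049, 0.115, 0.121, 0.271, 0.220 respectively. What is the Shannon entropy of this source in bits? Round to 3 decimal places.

2.415 bits

H = −Σ pᵢ log₂ pᵢ.
−0.224·log₂(0.224) = 0.4835
−0.049·log₂(0.049) = 0.2132
−0.115·log₂(0.115) = 0.3588
−0.121·log₂(0.121) = 0.3687
−0.271·log₂(0.271) = 0.5105
−0.220·log₂(0.220) = 0.4806
Sum ≈ 2.4152 → 2.415 bits.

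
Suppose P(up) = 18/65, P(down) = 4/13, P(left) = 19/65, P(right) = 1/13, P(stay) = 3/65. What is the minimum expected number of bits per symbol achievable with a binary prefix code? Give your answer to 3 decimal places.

2.123 bits/symbol

Repeatedly combine the two least-probable nodes; the expected code length is the sum of the merged weights.
merge 3/65 + 1/13 → 8/65
merge 8/65 + 18/65 → 2/5
merge 19/65 + 4/13 → 3/5
merge 2/5 + 3/5 → 1
L = 8/65 + 2/5 + 3/5 + 1 = 138/65 ≈ 2.123 bits/symbol.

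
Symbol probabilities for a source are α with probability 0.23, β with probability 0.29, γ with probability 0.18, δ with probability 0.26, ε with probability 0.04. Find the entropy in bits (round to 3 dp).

2.142 bits

H = −Σ pᵢ log₂ pᵢ.
−0.23·log₂(0.23) = 0.4877
−0.29·log₂(0.29) = 0.5179
−0.18·log₂(0.18) = 0.4453
−0.26·log₂(0.26) = 0.5053
−0.04·log₂(0.04) = 0.1858
Sum ≈ 2.1419 → 2.142 bits.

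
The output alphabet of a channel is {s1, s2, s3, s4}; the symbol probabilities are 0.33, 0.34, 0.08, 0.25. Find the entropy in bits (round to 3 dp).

1.849 bits

H = −Σ pᵢ log₂ pᵢ.
−0.33·log₂(0.33) = 0.5278
−0.34·log₂(0.34) = 0.5292
−0.08·log₂(0.08) = 0.2915
−0.25·log₂(0.25) = 0.5000
Sum ≈ 1.8485 → 1.849 bits.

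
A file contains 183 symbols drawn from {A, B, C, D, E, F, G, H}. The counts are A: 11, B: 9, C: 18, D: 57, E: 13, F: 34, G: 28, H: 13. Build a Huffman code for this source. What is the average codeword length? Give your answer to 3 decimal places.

2.754 bits/symbol

Probabilities are the counts divided by 183.
Repeatedly combine the two least-probable nodes; the expected code length is the sum of the merged weights.
merge 3/61 + 11/183 → 20/183
merge 13/183 + 13/183 → 26/183
merge 6/61 + 20/183 → 38/183
merge 26/183 + 28/183 → 18/61
merge 34/183 + 38/183 → 24/61
merge 18/61 + 19/61 → 37/61
merge 24/61 + 37/61 → 1
L = 20/183 + 26/183 + 38/183 + 18/61 + 24/61 + 37/61 + 1 = 168/61 ≈ 2.754 bits/symbol.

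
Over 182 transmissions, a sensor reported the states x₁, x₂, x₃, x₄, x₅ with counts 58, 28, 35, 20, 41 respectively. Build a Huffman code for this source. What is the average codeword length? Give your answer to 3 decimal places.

2.264 bits/symbol

Probabilities are the counts divided by 182.
Repeatedly combine the two least-probable nodes; the expected code length is the sum of the merged weights.
merge 10/91 + 2/13 → 24/91
merge 5/26 + 41/182 → 38/91
merge 24/91 + 29/91 → 53/91
merge 38/91 + 53/91 → 1
L = 24/91 + 38/91 + 53/91 + 1 = 206/91 ≈ 2.264 bits/symbol.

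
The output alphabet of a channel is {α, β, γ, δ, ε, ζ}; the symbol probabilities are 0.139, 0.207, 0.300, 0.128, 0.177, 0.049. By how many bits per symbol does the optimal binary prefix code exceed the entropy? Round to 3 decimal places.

Entropy H = −Σ p log₂ p ≈ 2.4222 bits.
Huffman merges: 49/1000+16/125→177/1000; 139/1000+177/1000→79/250; 177/1000+207/1000→48/125; 3/10+79/250→77/125; 48/125+77/125→1. L = 2493/1000 ≈ 2.4930.
L − H = 2.4930 − 2.4222 = 0.071 bits.

0.071 bits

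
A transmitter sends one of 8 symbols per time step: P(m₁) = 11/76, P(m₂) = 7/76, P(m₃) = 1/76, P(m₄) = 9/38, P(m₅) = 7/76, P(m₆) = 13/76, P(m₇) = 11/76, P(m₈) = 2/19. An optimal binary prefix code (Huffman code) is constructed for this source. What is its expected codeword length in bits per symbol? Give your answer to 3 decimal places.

2.868 bits/symbol

Repeatedly combine the two least-probable nodes; the expected code length is the sum of the merged weights.
merge 1/76 + 7/76 → 2/19
merge 7/76 + 2/19 → 15/76
merge 2/19 + 11/76 → 1/4
merge 11/76 + 13/76 → 6/19
merge 15/76 + 9/38 → 33/76
merge 1/4 + 6/19 → 43/76
merge 33/76 + 43/76 → 1
L = 2/19 + 15/76 + 1/4 + 6/19 + 33/76 + 43/76 + 1 = 109/38 ≈ 2.868 bits/symbol.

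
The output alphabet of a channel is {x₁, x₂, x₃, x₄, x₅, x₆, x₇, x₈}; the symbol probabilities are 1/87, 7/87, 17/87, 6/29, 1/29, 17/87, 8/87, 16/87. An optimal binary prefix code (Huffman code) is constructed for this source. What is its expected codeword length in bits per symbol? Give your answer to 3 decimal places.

2.770 bits/symbol

Repeatedly combine the two least-probable nodes; the expected code length is the sum of the merged weights.
merge 1/87 + 1/29 → 4/87
merge 4/87 + 7/87 → 11/87
merge 8/87 + 11/87 → 19/87
merge 16/87 + 17/87 → 11/29
merge 17/87 + 6/29 → 35/87
merge 19/87 + 11/29 → 52/87
merge 35/87 + 52/87 → 1
L = 4/87 + 11/87 + 19/87 + 11/29 + 35/87 + 52/87 + 1 = 241/87 ≈ 2.770 bits/symbol.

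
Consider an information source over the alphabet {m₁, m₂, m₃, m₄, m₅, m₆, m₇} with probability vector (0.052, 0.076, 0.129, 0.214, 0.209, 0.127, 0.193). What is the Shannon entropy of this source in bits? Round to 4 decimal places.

H = −Σ pᵢ log₂ pᵢ.
−0.052·log₂(0.052) = 0.2218
−0.076·log₂(0.076) = 0.2826
−0.129·log₂(0.129) = 0.3811
−0.214·log₂(0.214) = 0.4760
−0.209·log₂(0.209) = 0.4720
−0.127·log₂(0.127) = 0.3781
−0.193·log₂(0.193) = 0.4581
Sum ≈ 2.6697 → 2.6697 bits.

2.6697 bits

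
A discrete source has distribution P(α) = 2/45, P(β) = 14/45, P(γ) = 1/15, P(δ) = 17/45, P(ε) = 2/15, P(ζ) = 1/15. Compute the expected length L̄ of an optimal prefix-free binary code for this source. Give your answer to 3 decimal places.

Repeatedly combine the two least-probable nodes; the expected code length is the sum of the merged weights.
merge 2/45 + 1/15 → 1/9
merge 1/15 + 1/9 → 8/45
merge 2/15 + 8/45 → 14/45
merge 14/45 + 14/45 → 28/45
merge 17/45 + 28/45 → 1
L = 1/9 + 8/45 + 14/45 + 28/45 + 1 = 20/9 ≈ 2.222 bits/symbol.

2.222 bits/symbol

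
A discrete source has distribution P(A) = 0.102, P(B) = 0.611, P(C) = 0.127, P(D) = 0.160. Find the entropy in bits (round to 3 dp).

1.571 bits

H = −Σ pᵢ log₂ pᵢ.
−0.102·log₂(0.102) = 0.3359
−0.611·log₂(0.611) = 0.4343
−0.127·log₂(0.127) = 0.3781
−0.160·log₂(0.160) = 0.4230
Sum ≈ 1.5713 → 1.571 bits.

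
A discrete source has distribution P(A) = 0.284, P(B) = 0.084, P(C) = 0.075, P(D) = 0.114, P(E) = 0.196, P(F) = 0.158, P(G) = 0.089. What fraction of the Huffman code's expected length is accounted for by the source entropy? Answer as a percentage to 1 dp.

98.7%

Entropy H = −Σ p log₂ p ≈ 2.6454 bits.
Huffman merges: 3/40+21/250→159/1000; 89/1000+57/500→203/1000; 79/500+159/1000→317/1000; 49/250+203/1000→399/1000; 71/250+317/1000→601/1000; 399/1000+601/1000→1. L = 2679/1000 ≈ 2.6790.
Efficiency = H/L = 2.6454/2.6790 = 98.7%.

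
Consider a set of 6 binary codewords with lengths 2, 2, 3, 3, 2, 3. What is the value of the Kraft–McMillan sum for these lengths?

1.125

With common denominator 2^3 = 8: Σ 2^(−ℓᵢ) = 2/8 + 2/8 + 1/8 + 1/8 + 2/8 + 1/8 = 9/8 = 1.125.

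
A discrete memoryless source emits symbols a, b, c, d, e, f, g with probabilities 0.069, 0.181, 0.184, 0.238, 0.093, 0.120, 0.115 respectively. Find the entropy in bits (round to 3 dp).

2.699 bits

H = −Σ pᵢ log₂ pᵢ.
−0.069·log₂(0.069) = 0.2662
−0.181·log₂(0.181) = 0.4463
−0.184·log₂(0.184) = 0.4494
−0.238·log₂(0.238) = 0.4929
−0.093·log₂(0.093) = 0.3187
−0.120·log₂(0.120) = 0.3671
−0.115·log₂(0.115) = 0.3588
Sum ≈ 2.6993 → 2.699 bits.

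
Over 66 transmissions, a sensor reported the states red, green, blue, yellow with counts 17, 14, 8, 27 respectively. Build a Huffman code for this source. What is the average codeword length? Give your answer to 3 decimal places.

Probabilities are the counts divided by 66.
Repeatedly combine the two least-probable nodes; the expected code length is the sum of the merged weights.
merge 4/33 + 7/33 → 1/3
merge 17/66 + 1/3 → 13/22
merge 9/22 + 13/22 → 1
L = 1/3 + 13/22 + 1 = 127/66 ≈ 1.924 bits/symbol.

1.924 bits/symbol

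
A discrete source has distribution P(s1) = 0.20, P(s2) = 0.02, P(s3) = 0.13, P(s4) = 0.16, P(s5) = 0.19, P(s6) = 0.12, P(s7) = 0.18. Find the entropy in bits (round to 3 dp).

H = −Σ pᵢ log₂ pᵢ.
−0.20·log₂(0.20) = 0.4644
−0.02·log₂(0.02) = 0.1129
−0.13·log₂(0.13) = 0.3826
−0.16·log₂(0.16) = 0.4230
−0.19·log₂(0.19) = 0.4552
−0.12·log₂(0.12) = 0.3671
−0.18·log₂(0.18) = 0.4453
Sum ≈ 2.6505 → 2.651 bits.

2.651 bits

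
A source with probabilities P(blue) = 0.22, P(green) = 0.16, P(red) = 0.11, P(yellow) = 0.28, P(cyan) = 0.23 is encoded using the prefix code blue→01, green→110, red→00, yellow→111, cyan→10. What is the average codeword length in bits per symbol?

L̄ = Σ pᵢ·ℓᵢ = 0.22·2 + 0.16·3 + 0.11·2 + 0.28·3 + 0.23·2 = 2.44 bits/symbol.

2.44 bits/symbol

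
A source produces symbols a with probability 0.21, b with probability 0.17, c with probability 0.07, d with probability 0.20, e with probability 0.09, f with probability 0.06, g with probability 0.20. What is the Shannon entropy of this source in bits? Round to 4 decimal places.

H = −Σ pᵢ log₂ pᵢ.
−0.21·log₂(0.21) = 0.4728
−0.17·log₂(0.17) = 0.4346
−0.07·log₂(0.07) = 0.2686
−0.20·log₂(0.20) = 0.4644
−0.09·log₂(0.09) = 0.3127
−0.06·log₂(0.06) = 0.2435
−0.20·log₂(0.20) = 0.4644
Sum ≈ 2.6609 → 2.6609 bits.

2.6609 bits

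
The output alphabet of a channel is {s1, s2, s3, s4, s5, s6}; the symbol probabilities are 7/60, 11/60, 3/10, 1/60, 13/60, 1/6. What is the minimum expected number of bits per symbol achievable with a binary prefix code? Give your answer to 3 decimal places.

2.433 bits/symbol

Repeatedly combine the two least-probable nodes; the expected code length is the sum of the merged weights.
merge 1/60 + 7/60 → 2/15
merge 2/15 + 1/6 → 3/10
merge 11/60 + 13/60 → 2/5
merge 3/10 + 3/10 → 3/5
merge 2/5 + 3/5 → 1
L = 2/15 + 3/10 + 2/5 + 3/5 + 1 = 73/30 ≈ 2.433 bits/symbol.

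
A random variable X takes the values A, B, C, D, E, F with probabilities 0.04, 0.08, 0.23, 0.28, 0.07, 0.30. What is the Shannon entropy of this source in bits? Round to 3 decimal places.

H = −Σ pᵢ log₂ pᵢ.
−0.04·log₂(0.04) = 0.1858
−0.08·log₂(0.08) = 0.2915
−0.23·log₂(0.23) = 0.4877
−0.28·log₂(0.28) = 0.5142
−0.07·log₂(0.07) = 0.2686
−0.30·log₂(0.30) = 0.5211
Sum ≈ 2.2688 → 2.269 bits.

2.269 bits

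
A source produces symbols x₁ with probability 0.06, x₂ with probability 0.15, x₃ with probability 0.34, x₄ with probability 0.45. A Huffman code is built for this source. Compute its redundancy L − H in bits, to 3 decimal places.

Entropy H = −Σ p log₂ p ≈ 1.7017 bits.
Huffman merges: 3/50+3/20→21/100; 21/100+17/50→11/20; 9/20+11/20→1. L = 44/25 ≈ 1.7600.
L − H = 1.7600 − 1.7017 = 0.058 bits.

0.058 bits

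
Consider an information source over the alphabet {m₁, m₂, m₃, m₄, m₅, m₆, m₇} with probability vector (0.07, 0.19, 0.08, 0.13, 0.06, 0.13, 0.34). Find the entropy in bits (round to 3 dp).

H = −Σ pᵢ log₂ pᵢ.
−0.07·log₂(0.07) = 0.2686
−0.19·log₂(0.19) = 0.4552
−0.08·log₂(0.08) = 0.2915
−0.13·log₂(0.13) = 0.3826
−0.06·log₂(0.06) = 0.2435
−0.13·log₂(0.13) = 0.3826
−0.34·log₂(0.34) = 0.5292
Sum ≈ 2.5533 → 2.553 bits.

2.553 bits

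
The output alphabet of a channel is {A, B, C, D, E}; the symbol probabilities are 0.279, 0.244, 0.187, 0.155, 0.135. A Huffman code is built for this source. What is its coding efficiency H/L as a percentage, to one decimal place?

99.1%

Entropy H = −Σ p log₂ p ≈ 2.2696 bits.
Huffman merges: 27/200+31/200→29/100; 187/1000+61/250→431/1000; 279/1000+29/100→569/1000; 431/1000+569/1000→1. L = 229/100 ≈ 2.2900.
Efficiency = H/L = 2.2696/2.2900 = 99.1%.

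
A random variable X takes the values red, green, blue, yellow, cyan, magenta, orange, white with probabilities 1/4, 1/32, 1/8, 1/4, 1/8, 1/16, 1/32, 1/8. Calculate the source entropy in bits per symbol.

Each probability is a power of 1/2, so log₂(1/p) is an integer.
H = Σ p·log₂(1/p) = 1/4·2 + 1/32·5 + 1/8·3 + 1/4·2 + 1/8·3 + 1/16·4 + 1/32·5 + 1/8·3 = 2.6875 bits.

2.6875 bits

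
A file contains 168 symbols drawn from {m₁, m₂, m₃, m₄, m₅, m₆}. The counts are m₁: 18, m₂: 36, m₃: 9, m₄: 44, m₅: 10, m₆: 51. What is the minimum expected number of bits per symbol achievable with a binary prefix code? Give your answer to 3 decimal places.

Probabilities are the counts divided by 168.
Repeatedly combine the two least-probable nodes; the expected code length is the sum of the merged weights.
merge 3/56 + 5/84 → 19/168
merge 3/28 + 19/168 → 37/168
merge 3/14 + 37/168 → 73/168
merge 11/42 + 17/56 → 95/168
merge 73/168 + 95/168 → 1
L = 19/168 + 37/168 + 73/168 + 95/168 + 1 = 7/3 ≈ 2.333 bits/symbol.

2.333 bits/symbol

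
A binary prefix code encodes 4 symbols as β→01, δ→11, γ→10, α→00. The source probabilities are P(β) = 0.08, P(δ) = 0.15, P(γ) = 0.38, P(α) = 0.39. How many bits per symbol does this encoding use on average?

L̄ = Σ pᵢ·ℓᵢ = 0.08·2 + 0.15·2 + 0.38·2 + 0.39·2 = 2 bits/symbol.

2 bits/symbol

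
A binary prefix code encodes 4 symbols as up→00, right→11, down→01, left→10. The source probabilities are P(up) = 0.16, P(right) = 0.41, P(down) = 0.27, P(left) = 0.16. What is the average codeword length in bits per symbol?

L̄ = Σ pᵢ·ℓᵢ = 0.16·2 + 0.41·2 + 0.27·2 + 0.16·2 = 2 bits/symbol.

2 bits/symbol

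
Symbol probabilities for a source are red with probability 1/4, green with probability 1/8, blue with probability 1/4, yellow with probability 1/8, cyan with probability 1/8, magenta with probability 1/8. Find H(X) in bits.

Each probability is a power of 1/2, so log₂(1/p) is an integer.
H = Σ p·log₂(1/p) = 1/4·2 + 1/8·3 + 1/4·2 + 1/8·3 + 1/8·3 + 1/8·3 = 2.5 bits.

2.5 bits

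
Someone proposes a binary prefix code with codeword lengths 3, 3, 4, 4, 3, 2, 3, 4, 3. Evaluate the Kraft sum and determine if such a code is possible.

1.0625; no

With common denominator 2^4 = 16: Σ 2^(−ℓᵢ) = 2/16 + 2/16 + 1/16 + 1/16 + 2/16 + 4/16 + 2/16 + 1/16 + 2/16 = 17/16 = 1.0625.
Kraft's inequality requires Σ ≤ 1; here Σ = 1.0625 > 1, so no such prefix code exists.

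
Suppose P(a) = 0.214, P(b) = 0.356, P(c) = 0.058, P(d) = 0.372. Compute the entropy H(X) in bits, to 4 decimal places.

1.7754 bits

H = −Σ pᵢ log₂ pᵢ.
−0.214·log₂(0.214) = 0.4760
−0.356·log₂(0.356) = 0.5305
−0.058·log₂(0.058) = 0.2383
−0.372·log₂(0.372) = 0.5307
Sum ≈ 1.7754 → 1.7754 bits.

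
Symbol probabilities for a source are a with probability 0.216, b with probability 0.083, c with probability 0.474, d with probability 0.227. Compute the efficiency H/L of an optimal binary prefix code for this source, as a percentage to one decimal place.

97.1%

Entropy H = −Σ p log₂ p ≈ 1.7717 bits.
Huffman merges: 83/1000+27/125→299/1000; 227/1000+299/1000→263/500; 237/500+263/500→1. L = 73/40 ≈ 1.8250.
Efficiency = H/L = 1.7717/1.8250 = 97.1%.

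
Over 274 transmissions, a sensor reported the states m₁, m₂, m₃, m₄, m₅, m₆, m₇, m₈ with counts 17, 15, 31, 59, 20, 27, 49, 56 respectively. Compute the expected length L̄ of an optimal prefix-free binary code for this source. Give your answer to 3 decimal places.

2.869 bits/symbol

Probabilities are the counts divided by 274.
Repeatedly combine the two least-probable nodes; the expected code length is the sum of the merged weights.
merge 15/274 + 17/274 → 16/137
merge 10/137 + 27/274 → 47/274
merge 31/274 + 16/137 → 63/274
merge 47/274 + 49/274 → 48/137
merge 28/137 + 59/274 → 115/274
merge 63/274 + 48/137 → 159/274
merge 115/274 + 159/274 → 1
L = 16/137 + 47/274 + 63/274 + 48/137 + 115/274 + 159/274 + 1 = 393/137 ≈ 2.869 bits/symbol.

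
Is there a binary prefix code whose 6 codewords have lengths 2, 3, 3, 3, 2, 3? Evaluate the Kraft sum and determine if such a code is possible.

1; yes

With common denominator 2^3 = 8: Σ 2^(−ℓᵢ) = 2/8 + 1/8 + 1/8 + 1/8 + 2/8 + 1/8 = 8/8 = 1.
Kraft's inequality requires Σ ≤ 1; here Σ = 1 ≤ 1, so such a prefix code exists.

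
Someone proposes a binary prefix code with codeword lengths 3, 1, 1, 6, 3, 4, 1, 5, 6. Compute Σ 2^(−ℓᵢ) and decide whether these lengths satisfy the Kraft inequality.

With common denominator 2^6 = 64: Σ 2^(−ℓᵢ) = 8/64 + 32/64 + 32/64 + 1/64 + 8/64 + 4/64 + 32/64 + 2/64 + 1/64 = 120/64 = 1.875.
Kraft's inequality requires Σ ≤ 1; here Σ = 1.875 > 1, so no such prefix code exists.

1.875; no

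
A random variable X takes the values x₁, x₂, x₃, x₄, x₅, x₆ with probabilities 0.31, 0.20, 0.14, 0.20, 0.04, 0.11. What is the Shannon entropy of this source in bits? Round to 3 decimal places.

2.386 bits

H = −Σ pᵢ log₂ pᵢ.
−0.31·log₂(0.31) = 0.5238
−0.20·log₂(0.20) = 0.4644
−0.14·log₂(0.14) = 0.3971
−0.20·log₂(0.20) = 0.4644
−0.04·log₂(0.04) = 0.1858
−0.11·log₂(0.11) = 0.3503
Sum ≈ 2.3857 → 2.386 bits.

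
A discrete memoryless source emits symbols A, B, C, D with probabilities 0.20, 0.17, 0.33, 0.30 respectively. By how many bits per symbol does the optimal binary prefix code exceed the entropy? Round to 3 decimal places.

0.052 bits

Entropy H = −Σ p log₂ p ≈ 1.9479 bits.
Huffman merges: 17/100+1/5→37/100; 3/10+33/100→63/100; 37/100+63/100→1. L = 2 ≈ 2.0000.
L − H = 2.0000 − 1.9479 = 0.052 bits.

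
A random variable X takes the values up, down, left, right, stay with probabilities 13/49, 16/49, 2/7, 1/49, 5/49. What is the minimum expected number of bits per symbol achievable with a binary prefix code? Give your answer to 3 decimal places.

Repeatedly combine the two least-probable nodes; the expected code length is the sum of the merged weights.
merge 1/49 + 5/49 → 6/49
merge 6/49 + 13/49 → 19/49
merge 2/7 + 16/49 → 30/49
merge 19/49 + 30/49 → 1
L = 6/49 + 19/49 + 30/49 + 1 = 104/49 ≈ 2.122 bits/symbol.

2.122 bits/symbol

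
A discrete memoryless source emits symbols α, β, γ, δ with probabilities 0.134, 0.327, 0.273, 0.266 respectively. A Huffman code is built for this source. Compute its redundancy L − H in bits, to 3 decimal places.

Entropy H = −Σ p log₂ p ≈ 1.9354 bits.
Huffman merges: 67/500+133/500→2/5; 273/1000+327/1000→3/5; 2/5+3/5→1. L = 2 ≈ 2.0000.
L − H = 2.0000 − 1.9354 = 0.065 bits.

0.065 bits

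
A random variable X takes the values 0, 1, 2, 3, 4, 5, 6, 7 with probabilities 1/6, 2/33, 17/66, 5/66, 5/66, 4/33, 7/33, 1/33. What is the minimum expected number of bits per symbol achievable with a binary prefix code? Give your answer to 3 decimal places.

Repeatedly combine the two least-probable nodes; the expected code length is the sum of the merged weights.
merge 1/33 + 2/33 → 1/11
merge 5/66 + 5/66 → 5/33
merge 1/11 + 4/33 → 7/33
merge 5/33 + 1/6 → 7/22
merge 7/33 + 7/33 → 14/33
merge 17/66 + 7/22 → 19/33
merge 14/33 + 19/33 → 1
L = 1/11 + 5/33 + 7/33 + 7/22 + 14/33 + 19/33 + 1 = 61/22 ≈ 2.773 bits/symbol.

2.773 bits/symbol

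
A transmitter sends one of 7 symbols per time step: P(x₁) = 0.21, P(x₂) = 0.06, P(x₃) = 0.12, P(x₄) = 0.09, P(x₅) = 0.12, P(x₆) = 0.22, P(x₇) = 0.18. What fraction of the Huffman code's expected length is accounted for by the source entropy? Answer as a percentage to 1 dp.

Entropy H = −Σ p log₂ p ≈ 2.6890 bits.
Huffman merges: 3/50+9/100→3/20; 3/25+3/25→6/25; 3/20+9/50→33/100; 21/100+11/50→43/100; 6/25+33/100→57/100; 43/100+57/100→1. L = 68/25 ≈ 2.7200.
Efficiency = H/L = 2.6890/2.7200 = 98.9%.

98.9%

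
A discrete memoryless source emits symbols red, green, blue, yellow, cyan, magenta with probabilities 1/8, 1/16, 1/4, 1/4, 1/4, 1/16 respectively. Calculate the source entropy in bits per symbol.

Each probability is a power of 1/2, so log₂(1/p) is an integer.
H = Σ p·log₂(1/p) = 1/8·3 + 1/16·4 + 1/4·2 + 1/4·2 + 1/4·2 + 1/16·4 = 2.375 bits.

2.375 bits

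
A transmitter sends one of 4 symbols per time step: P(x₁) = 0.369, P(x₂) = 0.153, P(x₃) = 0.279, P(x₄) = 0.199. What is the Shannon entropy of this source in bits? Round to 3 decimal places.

1.922 bits

H = −Σ pᵢ log₂ pᵢ.
−0.369·log₂(0.369) = 0.5307
−0.153·log₂(0.153) = 0.4144
−0.279·log₂(0.279) = 0.5138
−0.199·log₂(0.199) = 0.4635
Sum ≈ 1.9224 → 1.922 bits.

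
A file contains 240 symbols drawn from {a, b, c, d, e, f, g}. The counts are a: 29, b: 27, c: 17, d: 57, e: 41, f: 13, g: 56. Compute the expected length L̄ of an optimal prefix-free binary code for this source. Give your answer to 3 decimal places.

Probabilities are the counts divided by 240.
Repeatedly combine the two least-probable nodes; the expected code length is the sum of the merged weights.
merge 13/240 + 17/240 → 1/8
merge 9/80 + 29/240 → 7/30
merge 1/8 + 41/240 → 71/240
merge 7/30 + 7/30 → 7/15
merge 19/80 + 71/240 → 8/15
merge 7/15 + 8/15 → 1
L = 1/8 + 7/30 + 71/240 + 7/15 + 8/15 + 1 = 637/240 ≈ 2.654 bits/symbol.

2.654 bits/symbol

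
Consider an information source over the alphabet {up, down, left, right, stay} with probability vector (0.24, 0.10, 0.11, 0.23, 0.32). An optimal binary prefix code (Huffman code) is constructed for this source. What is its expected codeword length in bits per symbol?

2.21 bits/symbol

Repeatedly combine the two least-probable nodes; the expected code length is the sum of the merged weights.
merge 1/10 + 11/100 → 21/100
merge 21/100 + 23/100 → 11/25
merge 6/25 + 8/25 → 14/25
merge 11/25 + 14/25 → 1
L = 21/100 + 11/25 + 14/25 + 1 = 221/100 = 2.21 bits/symbol.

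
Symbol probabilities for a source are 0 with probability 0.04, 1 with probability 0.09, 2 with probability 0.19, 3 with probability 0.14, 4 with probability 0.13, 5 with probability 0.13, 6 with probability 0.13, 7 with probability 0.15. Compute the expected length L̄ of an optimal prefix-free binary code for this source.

Repeatedly combine the two least-probable nodes; the expected code length is the sum of the merged weights.
merge 1/25 + 9/100 → 13/100
merge 13/100 + 13/100 → 13/50
merge 13/100 + 13/100 → 13/50
merge 7/50 + 3/20 → 29/100
merge 19/100 + 13/50 → 9/20
merge 13/50 + 29/100 → 11/20
merge 9/20 + 11/20 → 1
L = 13/100 + 13/50 + 13/50 + 29/100 + 9/20 + 11/20 + 1 = 147/50 = 2.94 bits/symbol.

2.94 bits/symbol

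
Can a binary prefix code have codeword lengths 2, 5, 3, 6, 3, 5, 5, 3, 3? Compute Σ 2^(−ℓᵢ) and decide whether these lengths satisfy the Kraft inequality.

0.859375; yes

With common denominator 2^6 = 64: Σ 2^(−ℓᵢ) = 16/64 + 2/64 + 8/64 + 1/64 + 8/64 + 2/64 + 2/64 + 8/64 + 8/64 = 55/64 = 0.859375.
Kraft's inequality requires Σ ≤ 1; here Σ = 0.859375 ≤ 1, so such a prefix code exists.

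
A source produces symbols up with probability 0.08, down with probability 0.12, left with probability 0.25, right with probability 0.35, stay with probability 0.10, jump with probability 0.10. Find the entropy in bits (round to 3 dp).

H = −Σ pᵢ log₂ pᵢ.
−0.08·log₂(0.08) = 0.2915
−0.12·log₂(0.12) = 0.3671
−0.25·log₂(0.25) = 0.5000
−0.35·log₂(0.35) = 0.5301
−0.10·log₂(0.10) = 0.3322
−0.10·log₂(0.10) = 0.3322
Sum ≈ 2.3531 → 2.353 bits.

2.353 bits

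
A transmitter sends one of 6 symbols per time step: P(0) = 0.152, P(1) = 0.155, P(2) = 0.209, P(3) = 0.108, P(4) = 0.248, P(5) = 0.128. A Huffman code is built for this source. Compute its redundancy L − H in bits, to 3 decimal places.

Entropy H = −Σ p log₂ p ≈ 2.5273 bits.
Huffman merges: 27/250+16/125→59/250; 19/125+31/200→307/1000; 209/1000+59/250→89/200; 31/125+307/1000→111/200; 89/200+111/200→1. L = 2543/1000 ≈ 2.5430.
L − H = 2.5430 − 2.5273 = 0.016 bits.

0.016 bits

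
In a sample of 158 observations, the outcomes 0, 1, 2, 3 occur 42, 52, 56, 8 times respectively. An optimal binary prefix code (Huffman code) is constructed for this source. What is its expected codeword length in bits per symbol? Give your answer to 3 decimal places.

1.962 bits/symbol

Probabilities are the counts divided by 158.
Repeatedly combine the two least-probable nodes; the expected code length is the sum of the merged weights.
merge 4/79 + 21/79 → 25/79
merge 25/79 + 26/79 → 51/79
merge 28/79 + 51/79 → 1
L = 25/79 + 51/79 + 1 = 155/79 ≈ 1.962 bits/symbol.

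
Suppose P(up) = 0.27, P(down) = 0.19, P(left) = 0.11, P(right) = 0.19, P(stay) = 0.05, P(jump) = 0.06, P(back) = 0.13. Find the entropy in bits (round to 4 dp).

H = −Σ pᵢ log₂ pᵢ.
−0.27·log₂(0.27) = 0.5100
−0.19·log₂(0.19) = 0.4552
−0.11·log₂(0.11) = 0.3503
−0.19·log₂(0.19) = 0.4552
−0.05·log₂(0.05) = 0.2161
−0.06·log₂(0.06) = 0.2435
−0.13·log₂(0.13) = 0.3826
Sum ≈ 2.6130 → 2.6130 bits.

2.6130 bits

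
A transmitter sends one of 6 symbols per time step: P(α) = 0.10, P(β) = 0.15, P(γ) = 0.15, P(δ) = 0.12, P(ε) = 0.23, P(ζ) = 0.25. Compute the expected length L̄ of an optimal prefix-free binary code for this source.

Repeatedly combine the two least-probable nodes; the expected code length is the sum of the merged weights.
merge 1/10 + 3/25 → 11/50
merge 3/20 + 3/20 → 3/10
merge 11/50 + 23/100 → 9/20
merge 1/4 + 3/10 → 11/20
merge 9/20 + 11/20 → 1
L = 11/50 + 3/10 + 9/20 + 11/20 + 1 = 63/25 = 2.52 bits/symbol.

2.52 bits/symbol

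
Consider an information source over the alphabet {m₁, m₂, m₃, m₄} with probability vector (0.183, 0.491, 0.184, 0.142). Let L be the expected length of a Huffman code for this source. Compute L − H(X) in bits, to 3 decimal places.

0.033 bits

Entropy H = −Σ p log₂ p ≈ 1.8015 bits.
Huffman merges: 71/500+183/1000→13/40; 23/125+13/40→509/1000; 491/1000+509/1000→1. L = 917/500 ≈ 1.8340.
L − H = 1.8340 − 1.8015 = 0.033 bits.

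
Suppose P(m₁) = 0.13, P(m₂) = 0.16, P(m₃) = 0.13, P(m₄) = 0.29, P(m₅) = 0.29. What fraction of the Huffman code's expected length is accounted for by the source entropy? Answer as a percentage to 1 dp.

98.4%

Entropy H = −Σ p log₂ p ≈ 2.2241 bits.
Huffman merges: 13/100+13/100→13/50; 4/25+13/50→21/50; 29/100+29/100→29/50; 21/50+29/50→1. L = 113/50 ≈ 2.2600.
Efficiency = H/L = 2.2241/2.2600 = 98.4%.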